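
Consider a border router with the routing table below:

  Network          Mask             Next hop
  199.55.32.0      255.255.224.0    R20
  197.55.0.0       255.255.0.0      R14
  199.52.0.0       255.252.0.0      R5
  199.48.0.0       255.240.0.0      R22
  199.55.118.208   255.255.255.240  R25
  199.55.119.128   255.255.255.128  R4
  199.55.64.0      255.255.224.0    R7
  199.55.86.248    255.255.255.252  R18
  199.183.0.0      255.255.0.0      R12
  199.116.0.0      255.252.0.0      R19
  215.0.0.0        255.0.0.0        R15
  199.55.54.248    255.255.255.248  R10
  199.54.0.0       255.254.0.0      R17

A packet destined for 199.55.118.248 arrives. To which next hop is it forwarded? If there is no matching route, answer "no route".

Routes whose prefix contains 199.55.118.248:
  199.48.0.0/12 (199.48.0.0 - 199.63.255.255) -> R22
  199.52.0.0/14 (199.52.0.0 - 199.55.255.255) -> R5
  199.54.0.0/15 (199.54.0.0 - 199.55.255.255) -> R17
More-specific entries that do NOT match:
  199.55.86.248/30 (199.55.86.248 - 199.55.86.251) does not contain 199.55.118.248
  199.55.54.248/29 (199.55.54.248 - 199.55.54.255) does not contain 199.55.118.248
  199.55.118.208/28 (199.55.118.208 - 199.55.118.223) does not contain 199.55.118.248
  199.55.119.128/25 (199.55.119.128 - 199.55.119.255) does not contain 199.55.118.248
  199.55.32.0/19 (199.55.32.0 - 199.55.63.255) does not contain 199.55.118.248
  199.55.64.0/19 (199.55.64.0 - 199.55.95.255) does not contain 199.55.118.248
  197.55.0.0/16 (197.55.0.0 - 197.55.255.255) does not contain 199.55.118.248
  199.183.0.0/16 (199.183.0.0 - 199.183.255.255) does not contain 199.55.118.248
Longest matching prefix is /15 -> next hop R17.

R17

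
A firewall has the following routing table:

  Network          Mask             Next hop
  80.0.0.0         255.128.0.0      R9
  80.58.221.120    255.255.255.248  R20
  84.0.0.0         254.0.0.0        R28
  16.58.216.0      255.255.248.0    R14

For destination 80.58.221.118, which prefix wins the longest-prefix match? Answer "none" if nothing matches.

80.0.0.0/9

Entries matching 80.58.221.118:
  80.0.0.0/9 (80.0.0.0 - 80.127.255.255)
Most specific is 80.0.0.0/9.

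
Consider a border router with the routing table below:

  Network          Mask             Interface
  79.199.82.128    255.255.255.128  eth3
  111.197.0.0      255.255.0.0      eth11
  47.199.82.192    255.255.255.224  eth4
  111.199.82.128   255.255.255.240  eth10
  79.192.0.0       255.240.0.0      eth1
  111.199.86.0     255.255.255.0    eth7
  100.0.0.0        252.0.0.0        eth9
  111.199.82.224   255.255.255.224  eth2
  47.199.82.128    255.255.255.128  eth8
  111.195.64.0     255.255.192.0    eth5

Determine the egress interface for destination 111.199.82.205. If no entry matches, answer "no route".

No entry's prefix contains 111.199.82.205; there is no default route.

no route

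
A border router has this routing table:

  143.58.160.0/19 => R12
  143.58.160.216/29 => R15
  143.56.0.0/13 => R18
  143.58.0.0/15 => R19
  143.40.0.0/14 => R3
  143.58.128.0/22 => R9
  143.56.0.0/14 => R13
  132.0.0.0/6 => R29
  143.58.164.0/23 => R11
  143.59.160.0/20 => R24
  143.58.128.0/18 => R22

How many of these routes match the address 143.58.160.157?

5

Prefixes containing 143.58.160.157:
  143.56.0.0/13 (143.56.0.0 - 143.63.255.255)
  143.56.0.0/14 (143.56.0.0 - 143.59.255.255)
  143.58.0.0/15 (143.58.0.0 - 143.59.255.255)
  143.58.128.0/18 (143.58.128.0 - 143.58.191.255)
  143.58.160.0/19 (143.58.160.0 - 143.58.191.255)
Total matching entries: 5.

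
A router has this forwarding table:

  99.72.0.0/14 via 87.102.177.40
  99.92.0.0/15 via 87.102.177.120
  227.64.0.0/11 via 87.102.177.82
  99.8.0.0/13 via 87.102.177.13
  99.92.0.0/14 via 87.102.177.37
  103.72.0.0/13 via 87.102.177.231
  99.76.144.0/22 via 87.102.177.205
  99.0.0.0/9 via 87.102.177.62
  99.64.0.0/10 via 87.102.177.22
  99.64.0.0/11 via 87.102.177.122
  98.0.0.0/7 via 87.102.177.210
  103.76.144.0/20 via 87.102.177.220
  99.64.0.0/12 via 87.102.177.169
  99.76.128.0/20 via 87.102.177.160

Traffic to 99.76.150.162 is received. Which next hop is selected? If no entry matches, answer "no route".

Routes whose prefix contains 99.76.150.162:
  98.0.0.0/7 (98.0.0.0 - 99.255.255.255) -> 87.102.177.210
  99.0.0.0/9 (99.0.0.0 - 99.127.255.255) -> 87.102.177.62
  99.64.0.0/10 (99.64.0.0 - 99.127.255.255) -> 87.102.177.22
  99.64.0.0/11 (99.64.0.0 - 99.95.255.255) -> 87.102.177.122
  99.64.0.0/12 (99.64.0.0 - 99.79.255.255) -> 87.102.177.169
More-specific entries that do NOT match:
  99.76.144.0/22 (99.76.144.0 - 99.76.147.255) does not contain 99.76.150.162
  103.76.144.0/20 (103.76.144.0 - 103.76.159.255) does not contain 99.76.150.162
  99.76.128.0/20 (99.76.128.0 - 99.76.143.255) does not contain 99.76.150.162
  99.92.0.0/15 (99.92.0.0 - 99.93.255.255) does not contain 99.76.150.162
  99.72.0.0/14 (99.72.0.0 - 99.75.255.255) does not contain 99.76.150.162
  99.92.0.0/14 (99.92.0.0 - 99.95.255.255) does not contain 99.76.150.162
  99.8.0.0/13 (99.8.0.0 - 99.15.255.255) does not contain 99.76.150.162
  103.72.0.0/13 (103.72.0.0 - 103.79.255.255) does not contain 99.76.150.162
Longest matching prefix is /12 -> next hop 87.102.177.169.

87.102.177.169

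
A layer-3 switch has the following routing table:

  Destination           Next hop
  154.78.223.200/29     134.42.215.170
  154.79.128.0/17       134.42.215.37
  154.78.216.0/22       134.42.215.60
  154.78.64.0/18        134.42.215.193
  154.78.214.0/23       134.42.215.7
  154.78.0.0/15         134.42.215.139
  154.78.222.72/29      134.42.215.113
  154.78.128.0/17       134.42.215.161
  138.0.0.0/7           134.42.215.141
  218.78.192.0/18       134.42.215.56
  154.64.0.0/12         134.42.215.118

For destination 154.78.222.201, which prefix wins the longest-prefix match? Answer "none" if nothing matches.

154.78.128.0/17

Entries matching 154.78.222.201:
  154.64.0.0/12 (154.64.0.0 - 154.79.255.255)
  154.78.0.0/15 (154.78.0.0 - 154.79.255.255)
  154.78.128.0/17 (154.78.128.0 - 154.78.255.255)
Most specific is 154.78.128.0/17.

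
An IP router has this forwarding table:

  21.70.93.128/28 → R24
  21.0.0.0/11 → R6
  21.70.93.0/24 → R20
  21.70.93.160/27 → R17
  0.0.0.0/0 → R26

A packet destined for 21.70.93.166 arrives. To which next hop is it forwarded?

Routes whose prefix contains 21.70.93.166:
  0.0.0.0/0 (default, matches everything) -> R26
  21.70.93.0/24 (21.70.93.0 - 21.70.93.255) -> R20
  21.70.93.160/27 (21.70.93.160 - 21.70.93.191) -> R17
More-specific entries that do NOT match:
  21.70.93.128/28 (21.70.93.128 - 21.70.93.143) does not contain 21.70.93.166
Longest matching prefix is /27 -> next hop R17.

R17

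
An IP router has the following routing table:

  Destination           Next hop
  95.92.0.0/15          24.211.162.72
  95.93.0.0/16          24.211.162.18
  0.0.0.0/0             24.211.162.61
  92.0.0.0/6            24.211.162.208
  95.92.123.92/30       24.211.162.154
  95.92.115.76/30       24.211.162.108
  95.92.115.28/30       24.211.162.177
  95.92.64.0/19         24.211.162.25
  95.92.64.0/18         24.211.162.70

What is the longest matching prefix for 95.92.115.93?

95.92.64.0/18

Entries matching 95.92.115.93:
  0.0.0.0/0 (default, matches everything)
  92.0.0.0/6 (92.0.0.0 - 95.255.255.255)
  95.92.0.0/15 (95.92.0.0 - 95.93.255.255)
  95.92.64.0/18 (95.92.64.0 - 95.92.127.255)
Most specific is 95.92.64.0/18.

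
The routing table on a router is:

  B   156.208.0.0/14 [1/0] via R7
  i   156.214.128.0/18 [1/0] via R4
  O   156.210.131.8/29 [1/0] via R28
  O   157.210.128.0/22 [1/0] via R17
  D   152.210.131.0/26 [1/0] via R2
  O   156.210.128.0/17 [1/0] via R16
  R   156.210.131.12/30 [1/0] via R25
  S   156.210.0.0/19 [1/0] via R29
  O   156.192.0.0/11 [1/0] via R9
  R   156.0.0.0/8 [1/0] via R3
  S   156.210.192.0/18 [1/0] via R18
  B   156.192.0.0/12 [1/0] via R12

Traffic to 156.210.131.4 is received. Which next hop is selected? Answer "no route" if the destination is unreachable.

R16

Routes whose prefix contains 156.210.131.4:
  156.0.0.0/8 (156.0.0.0 - 156.255.255.255) -> R3
  156.192.0.0/11 (156.192.0.0 - 156.223.255.255) -> R9
  156.208.0.0/14 (156.208.0.0 - 156.211.255.255) -> R7
  156.210.128.0/17 (156.210.128.0 - 156.210.255.255) -> R16
More-specific entries that do NOT match:
  156.210.131.12/30 (156.210.131.12 - 156.210.131.15) does not contain 156.210.131.4
  156.210.131.8/29 (156.210.131.8 - 156.210.131.15) does not contain 156.210.131.4
  152.210.131.0/26 (152.210.131.0 - 152.210.131.63) does not contain 156.210.131.4
  157.210.128.0/22 (157.210.128.0 - 157.210.131.255) does not contain 156.210.131.4
  156.210.0.0/19 (156.210.0.0 - 156.210.31.255) does not contain 156.210.131.4
  156.214.128.0/18 (156.214.128.0 - 156.214.191.255) does not contain 156.210.131.4
  156.210.192.0/18 (156.210.192.0 - 156.210.255.255) does not contain 156.210.131.4
Longest matching prefix is /17 -> next hop R16.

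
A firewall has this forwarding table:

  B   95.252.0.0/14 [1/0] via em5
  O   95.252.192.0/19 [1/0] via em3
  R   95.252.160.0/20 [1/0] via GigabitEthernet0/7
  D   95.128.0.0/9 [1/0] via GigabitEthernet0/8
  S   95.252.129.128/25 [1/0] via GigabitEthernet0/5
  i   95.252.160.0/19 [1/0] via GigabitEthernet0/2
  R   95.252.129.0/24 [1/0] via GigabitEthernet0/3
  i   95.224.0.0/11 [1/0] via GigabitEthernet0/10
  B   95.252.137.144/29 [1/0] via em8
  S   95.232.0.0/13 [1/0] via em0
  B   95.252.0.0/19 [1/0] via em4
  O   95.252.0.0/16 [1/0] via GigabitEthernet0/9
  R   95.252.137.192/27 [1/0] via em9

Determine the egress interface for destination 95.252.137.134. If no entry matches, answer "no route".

GigabitEthernet0/9

Routes whose prefix contains 95.252.137.134:
  95.128.0.0/9 (95.128.0.0 - 95.255.255.255) -> GigabitEthernet0/8
  95.224.0.0/11 (95.224.0.0 - 95.255.255.255) -> GigabitEthernet0/10
  95.252.0.0/14 (95.252.0.0 - 95.255.255.255) -> em5
  95.252.0.0/16 (95.252.0.0 - 95.252.255.255) -> GigabitEthernet0/9
More-specific entries that do NOT match:
  95.252.137.144/29 (95.252.137.144 - 95.252.137.151) does not contain 95.252.137.134
  95.252.137.192/27 (95.252.137.192 - 95.252.137.223) does not contain 95.252.137.134
  95.252.129.128/25 (95.252.129.128 - 95.252.129.255) does not contain 95.252.137.134
  95.252.129.0/24 (95.252.129.0 - 95.252.129.255) does not contain 95.252.137.134
  95.252.160.0/20 (95.252.160.0 - 95.252.175.255) does not contain 95.252.137.134
  95.252.192.0/19 (95.252.192.0 - 95.252.223.255) does not contain 95.252.137.134
  95.252.160.0/19 (95.252.160.0 - 95.252.191.255) does not contain 95.252.137.134
  95.252.0.0/19 (95.252.0.0 - 95.252.31.255) does not contain 95.252.137.134
Longest matching prefix is /16 -> interface GigabitEthernet0/9.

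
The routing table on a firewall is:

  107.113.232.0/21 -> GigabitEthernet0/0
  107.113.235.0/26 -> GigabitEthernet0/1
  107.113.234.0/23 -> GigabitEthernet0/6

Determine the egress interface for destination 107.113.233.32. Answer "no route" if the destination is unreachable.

Routes whose prefix contains 107.113.233.32:
  107.113.232.0/21 (107.113.232.0 - 107.113.239.255) -> GigabitEthernet0/0
More-specific entries that do NOT match:
  107.113.235.0/26 (107.113.235.0 - 107.113.235.63) does not contain 107.113.233.32
  107.113.234.0/23 (107.113.234.0 - 107.113.235.255) does not contain 107.113.233.32
Longest matching prefix is /21 -> interface GigabitEthernet0/0.

GigabitEthernet0/0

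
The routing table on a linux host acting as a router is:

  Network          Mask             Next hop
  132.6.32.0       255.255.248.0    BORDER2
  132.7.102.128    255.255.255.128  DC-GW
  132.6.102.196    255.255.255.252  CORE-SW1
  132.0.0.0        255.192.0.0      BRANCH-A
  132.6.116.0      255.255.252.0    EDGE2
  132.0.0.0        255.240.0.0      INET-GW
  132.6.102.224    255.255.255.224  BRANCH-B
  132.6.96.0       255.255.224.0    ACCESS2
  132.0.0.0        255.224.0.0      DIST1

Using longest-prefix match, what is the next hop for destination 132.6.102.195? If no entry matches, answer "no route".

Routes whose prefix contains 132.6.102.195:
  132.0.0.0/10 (132.0.0.0 - 132.63.255.255) -> BRANCH-A
  132.0.0.0/11 (132.0.0.0 - 132.31.255.255) -> DIST1
  132.0.0.0/12 (132.0.0.0 - 132.15.255.255) -> INET-GW
  132.6.96.0/19 (132.6.96.0 - 132.6.127.255) -> ACCESS2
More-specific entries that do NOT match:
  132.6.102.196/30 (132.6.102.196 - 132.6.102.199) does not contain 132.6.102.195
  132.6.102.224/27 (132.6.102.224 - 132.6.102.255) does not contain 132.6.102.195
  132.7.102.128/25 (132.7.102.128 - 132.7.102.255) does not contain 132.6.102.195
  132.6.116.0/22 (132.6.116.0 - 132.6.119.255) does not contain 132.6.102.195
  132.6.32.0/21 (132.6.32.0 - 132.6.39.255) does not contain 132.6.102.195
Longest matching prefix is /19 -> next hop ACCESS2.

ACCESS2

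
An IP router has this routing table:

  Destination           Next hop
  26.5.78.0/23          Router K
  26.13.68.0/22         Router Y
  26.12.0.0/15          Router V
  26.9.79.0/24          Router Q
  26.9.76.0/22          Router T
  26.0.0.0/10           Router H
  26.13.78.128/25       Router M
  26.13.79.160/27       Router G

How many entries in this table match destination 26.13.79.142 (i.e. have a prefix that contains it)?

Prefixes containing 26.13.79.142:
  26.0.0.0/10 (26.0.0.0 - 26.63.255.255)
  26.12.0.0/15 (26.12.0.0 - 26.13.255.255)
Total matching entries: 2.

2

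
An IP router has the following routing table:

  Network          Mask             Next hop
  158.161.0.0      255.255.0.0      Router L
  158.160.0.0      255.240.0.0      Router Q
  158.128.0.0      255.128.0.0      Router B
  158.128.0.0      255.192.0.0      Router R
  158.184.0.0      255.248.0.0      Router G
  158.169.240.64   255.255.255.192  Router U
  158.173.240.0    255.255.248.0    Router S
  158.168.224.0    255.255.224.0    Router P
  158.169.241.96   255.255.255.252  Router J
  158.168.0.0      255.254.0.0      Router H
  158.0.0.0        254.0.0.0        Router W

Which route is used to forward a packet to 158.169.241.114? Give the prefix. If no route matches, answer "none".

Entries matching 158.169.241.114:
  158.0.0.0/7 (158.0.0.0 - 159.255.255.255)
  158.128.0.0/9 (158.128.0.0 - 158.255.255.255)
  158.128.0.0/10 (158.128.0.0 - 158.191.255.255)
  158.160.0.0/12 (158.160.0.0 - 158.175.255.255)
  158.168.0.0/15 (158.168.0.0 - 158.169.255.255)
Most specific is 158.168.0.0/15.

158.168.0.0/15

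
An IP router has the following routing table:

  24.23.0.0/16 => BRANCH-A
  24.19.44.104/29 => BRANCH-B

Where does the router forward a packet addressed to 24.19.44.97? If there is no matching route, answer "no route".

no route

No entry's prefix contains 24.19.44.97; there is no default route.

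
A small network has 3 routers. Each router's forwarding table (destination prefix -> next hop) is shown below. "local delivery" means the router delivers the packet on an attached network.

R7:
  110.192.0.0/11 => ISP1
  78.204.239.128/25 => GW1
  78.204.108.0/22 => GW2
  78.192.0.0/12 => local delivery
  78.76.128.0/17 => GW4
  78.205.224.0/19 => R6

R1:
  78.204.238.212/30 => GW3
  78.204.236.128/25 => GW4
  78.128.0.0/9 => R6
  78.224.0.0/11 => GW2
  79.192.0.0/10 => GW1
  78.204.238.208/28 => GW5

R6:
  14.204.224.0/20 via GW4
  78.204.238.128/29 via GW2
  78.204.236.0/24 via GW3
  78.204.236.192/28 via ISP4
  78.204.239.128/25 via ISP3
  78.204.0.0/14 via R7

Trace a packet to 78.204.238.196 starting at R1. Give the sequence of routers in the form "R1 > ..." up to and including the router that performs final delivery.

R1 > R6 > R7

At R1: longest match for 78.204.238.196 is 78.128.0.0/9 -> R6
At R6: longest match for 78.204.238.196 is 78.204.0.0/14 -> R7
At R7: longest match for 78.204.238.196 is 78.192.0.0/12 -> local delivery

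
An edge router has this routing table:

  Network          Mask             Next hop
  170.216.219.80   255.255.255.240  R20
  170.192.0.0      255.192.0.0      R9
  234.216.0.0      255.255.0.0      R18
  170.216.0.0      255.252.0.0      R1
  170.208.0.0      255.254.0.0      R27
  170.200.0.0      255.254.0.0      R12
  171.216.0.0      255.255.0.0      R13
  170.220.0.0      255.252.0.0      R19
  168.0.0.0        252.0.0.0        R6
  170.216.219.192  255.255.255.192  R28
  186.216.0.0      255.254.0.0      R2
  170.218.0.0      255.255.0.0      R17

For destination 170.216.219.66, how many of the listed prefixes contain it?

3

Prefixes containing 170.216.219.66:
  168.0.0.0/6 (168.0.0.0 - 171.255.255.255)
  170.192.0.0/10 (170.192.0.0 - 170.255.255.255)
  170.216.0.0/14 (170.216.0.0 - 170.219.255.255)
Total matching entries: 3.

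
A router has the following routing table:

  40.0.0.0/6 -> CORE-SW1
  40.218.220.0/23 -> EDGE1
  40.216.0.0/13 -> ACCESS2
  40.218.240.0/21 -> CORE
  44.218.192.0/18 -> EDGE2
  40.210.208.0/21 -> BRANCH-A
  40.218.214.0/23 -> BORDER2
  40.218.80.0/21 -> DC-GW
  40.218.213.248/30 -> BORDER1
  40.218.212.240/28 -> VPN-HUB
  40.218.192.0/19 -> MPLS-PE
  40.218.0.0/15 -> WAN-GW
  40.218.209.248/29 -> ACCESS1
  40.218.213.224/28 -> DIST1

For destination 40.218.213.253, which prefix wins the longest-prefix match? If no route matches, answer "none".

40.218.192.0/19

Entries matching 40.218.213.253:
  40.0.0.0/6 (40.0.0.0 - 43.255.255.255)
  40.216.0.0/13 (40.216.0.0 - 40.223.255.255)
  40.218.0.0/15 (40.218.0.0 - 40.219.255.255)
  40.218.192.0/19 (40.218.192.0 - 40.218.223.255)
Most specific is 40.218.192.0/19.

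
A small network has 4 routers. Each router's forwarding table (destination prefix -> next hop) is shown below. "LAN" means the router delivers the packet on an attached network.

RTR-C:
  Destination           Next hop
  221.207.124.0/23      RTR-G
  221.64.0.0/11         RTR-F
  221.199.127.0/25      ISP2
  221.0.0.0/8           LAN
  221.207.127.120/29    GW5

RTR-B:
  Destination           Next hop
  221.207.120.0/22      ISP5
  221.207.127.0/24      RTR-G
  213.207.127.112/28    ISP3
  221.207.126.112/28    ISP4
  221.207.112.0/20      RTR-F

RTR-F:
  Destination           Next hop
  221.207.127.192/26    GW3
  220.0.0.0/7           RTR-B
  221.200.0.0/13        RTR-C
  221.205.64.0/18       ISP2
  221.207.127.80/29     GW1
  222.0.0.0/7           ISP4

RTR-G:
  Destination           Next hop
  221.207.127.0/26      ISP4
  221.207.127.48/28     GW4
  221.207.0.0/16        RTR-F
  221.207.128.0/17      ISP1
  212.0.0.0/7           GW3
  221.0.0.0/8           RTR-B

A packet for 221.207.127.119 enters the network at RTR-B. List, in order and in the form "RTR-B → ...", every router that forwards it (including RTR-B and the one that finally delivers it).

RTR-B → RTR-G → RTR-F → RTR-C

At RTR-B: longest match for 221.207.127.119 is 221.207.127.0/24 -> RTR-G
At RTR-G: longest match for 221.207.127.119 is 221.207.0.0/16 -> RTR-F
At RTR-F: longest match for 221.207.127.119 is 221.200.0.0/13 -> RTR-C
At RTR-C: longest match for 221.207.127.119 is 221.0.0.0/8 -> LAN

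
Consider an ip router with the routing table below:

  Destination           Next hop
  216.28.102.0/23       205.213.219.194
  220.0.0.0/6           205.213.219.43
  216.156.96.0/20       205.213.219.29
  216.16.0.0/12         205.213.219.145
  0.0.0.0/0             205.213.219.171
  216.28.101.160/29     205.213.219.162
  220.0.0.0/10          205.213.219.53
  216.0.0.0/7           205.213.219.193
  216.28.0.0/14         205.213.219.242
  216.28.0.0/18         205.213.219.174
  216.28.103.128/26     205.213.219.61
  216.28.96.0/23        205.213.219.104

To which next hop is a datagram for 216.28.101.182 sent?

205.213.219.242

Routes whose prefix contains 216.28.101.182:
  0.0.0.0/0 (default, matches everything) -> 205.213.219.171
  216.0.0.0/7 (216.0.0.0 - 217.255.255.255) -> 205.213.219.193
  216.16.0.0/12 (216.16.0.0 - 216.31.255.255) -> 205.213.219.145
  216.28.0.0/14 (216.28.0.0 - 216.31.255.255) -> 205.213.219.242
More-specific entries that do NOT match:
  216.28.101.160/29 (216.28.101.160 - 216.28.101.167) does not contain 216.28.101.182
  216.28.103.128/26 (216.28.103.128 - 216.28.103.191) does not contain 216.28.101.182
  216.28.102.0/23 (216.28.102.0 - 216.28.103.255) does not contain 216.28.101.182
  216.28.96.0/23 (216.28.96.0 - 216.28.97.255) does not contain 216.28.101.182
  216.156.96.0/20 (216.156.96.0 - 216.156.111.255) does not contain 216.28.101.182
  216.28.0.0/18 (216.28.0.0 - 216.28.63.255) does not contain 216.28.101.182
Longest matching prefix is /14 -> next hop 205.213.219.242.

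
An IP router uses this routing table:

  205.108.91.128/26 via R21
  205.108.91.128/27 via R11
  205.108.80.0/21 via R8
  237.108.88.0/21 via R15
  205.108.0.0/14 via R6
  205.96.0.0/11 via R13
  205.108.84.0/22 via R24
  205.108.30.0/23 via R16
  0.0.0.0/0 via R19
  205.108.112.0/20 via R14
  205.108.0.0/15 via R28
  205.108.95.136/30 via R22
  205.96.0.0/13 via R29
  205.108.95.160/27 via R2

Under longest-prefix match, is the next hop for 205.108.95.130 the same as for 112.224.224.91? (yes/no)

205.108.95.130: longest match 205.108.0.0/15 -> R28
112.224.224.91: longest match 0.0.0.0/0 -> R19

no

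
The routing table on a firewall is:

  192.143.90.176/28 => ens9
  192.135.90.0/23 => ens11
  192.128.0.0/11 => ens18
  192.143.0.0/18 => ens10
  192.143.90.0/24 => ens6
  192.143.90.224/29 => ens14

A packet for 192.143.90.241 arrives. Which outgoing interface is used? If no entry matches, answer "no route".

ens6

Routes whose prefix contains 192.143.90.241:
  192.128.0.0/11 (192.128.0.0 - 192.159.255.255) -> ens18
  192.143.90.0/24 (192.143.90.0 - 192.143.90.255) -> ens6
More-specific entries that do NOT match:
  192.143.90.224/29 (192.143.90.224 - 192.143.90.231) does not contain 192.143.90.241
  192.143.90.176/28 (192.143.90.176 - 192.143.90.191) does not contain 192.143.90.241
Longest matching prefix is /24 -> interface ens6.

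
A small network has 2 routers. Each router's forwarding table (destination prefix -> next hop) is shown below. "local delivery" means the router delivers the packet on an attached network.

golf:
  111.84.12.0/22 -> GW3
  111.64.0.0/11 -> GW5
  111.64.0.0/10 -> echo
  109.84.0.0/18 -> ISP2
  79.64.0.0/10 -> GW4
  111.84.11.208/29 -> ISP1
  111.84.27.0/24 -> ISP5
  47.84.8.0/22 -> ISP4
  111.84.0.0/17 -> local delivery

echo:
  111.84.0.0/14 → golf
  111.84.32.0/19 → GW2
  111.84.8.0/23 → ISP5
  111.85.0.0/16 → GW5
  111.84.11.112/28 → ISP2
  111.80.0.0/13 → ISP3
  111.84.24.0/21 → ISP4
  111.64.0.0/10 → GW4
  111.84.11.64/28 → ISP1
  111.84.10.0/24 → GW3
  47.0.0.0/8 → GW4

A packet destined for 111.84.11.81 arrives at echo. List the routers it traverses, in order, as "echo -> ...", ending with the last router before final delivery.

echo -> golf

At echo: longest match for 111.84.11.81 is 111.84.0.0/14 -> golf
At golf: longest match for 111.84.11.81 is 111.84.0.0/17 -> local delivery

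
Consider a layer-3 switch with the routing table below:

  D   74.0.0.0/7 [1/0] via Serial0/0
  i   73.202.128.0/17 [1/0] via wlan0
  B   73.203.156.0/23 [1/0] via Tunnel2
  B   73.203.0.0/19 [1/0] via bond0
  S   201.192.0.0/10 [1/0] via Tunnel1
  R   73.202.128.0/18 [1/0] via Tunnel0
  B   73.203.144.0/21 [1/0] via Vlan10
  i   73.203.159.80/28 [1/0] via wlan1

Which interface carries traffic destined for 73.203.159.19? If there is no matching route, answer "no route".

no route

No entry's prefix contains 73.203.159.19; there is no default route.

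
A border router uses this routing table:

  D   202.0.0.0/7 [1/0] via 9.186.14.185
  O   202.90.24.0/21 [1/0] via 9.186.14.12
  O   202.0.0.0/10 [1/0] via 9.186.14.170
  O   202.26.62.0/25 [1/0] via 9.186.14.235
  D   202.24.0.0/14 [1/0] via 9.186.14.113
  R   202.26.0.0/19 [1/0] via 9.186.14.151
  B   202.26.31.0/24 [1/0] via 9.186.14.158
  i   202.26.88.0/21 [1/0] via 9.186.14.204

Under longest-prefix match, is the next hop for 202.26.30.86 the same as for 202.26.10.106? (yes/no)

yes

202.26.30.86: longest match 202.26.0.0/19 -> 9.186.14.151
202.26.10.106: longest match 202.26.0.0/19 -> 9.186.14.151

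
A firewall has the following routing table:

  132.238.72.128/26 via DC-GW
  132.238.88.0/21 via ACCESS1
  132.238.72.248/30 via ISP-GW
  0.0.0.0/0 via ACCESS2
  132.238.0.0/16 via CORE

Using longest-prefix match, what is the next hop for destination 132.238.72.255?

CORE

Routes whose prefix contains 132.238.72.255:
  0.0.0.0/0 (default, matches everything) -> ACCESS2
  132.238.0.0/16 (132.238.0.0 - 132.238.255.255) -> CORE
More-specific entries that do NOT match:
  132.238.72.248/30 (132.238.72.248 - 132.238.72.251) does not contain 132.238.72.255
  132.238.72.128/26 (132.238.72.128 - 132.238.72.191) does not contain 132.238.72.255
  132.238.88.0/21 (132.238.88.0 - 132.238.95.255) does not contain 132.238.72.255
Longest matching prefix is /16 -> next hop CORE.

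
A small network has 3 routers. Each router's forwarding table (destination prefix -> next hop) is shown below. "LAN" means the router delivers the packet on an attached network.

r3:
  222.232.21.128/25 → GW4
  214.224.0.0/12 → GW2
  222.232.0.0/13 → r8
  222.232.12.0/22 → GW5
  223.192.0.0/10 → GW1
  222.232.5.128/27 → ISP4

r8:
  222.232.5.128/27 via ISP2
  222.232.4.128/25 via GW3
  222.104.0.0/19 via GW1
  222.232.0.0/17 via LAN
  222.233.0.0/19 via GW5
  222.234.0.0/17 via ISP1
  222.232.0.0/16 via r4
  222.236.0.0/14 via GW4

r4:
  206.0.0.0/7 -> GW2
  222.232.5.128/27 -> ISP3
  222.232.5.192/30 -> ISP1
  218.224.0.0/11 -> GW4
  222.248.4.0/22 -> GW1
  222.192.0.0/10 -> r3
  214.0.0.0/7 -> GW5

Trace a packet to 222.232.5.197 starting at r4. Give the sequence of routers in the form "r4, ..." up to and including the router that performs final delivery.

At r4: longest match for 222.232.5.197 is 222.192.0.0/10 -> r3
At r3: longest match for 222.232.5.197 is 222.232.0.0/13 -> r8
At r8: longest match for 222.232.5.197 is 222.232.0.0/17 -> LAN

r4, r3, r8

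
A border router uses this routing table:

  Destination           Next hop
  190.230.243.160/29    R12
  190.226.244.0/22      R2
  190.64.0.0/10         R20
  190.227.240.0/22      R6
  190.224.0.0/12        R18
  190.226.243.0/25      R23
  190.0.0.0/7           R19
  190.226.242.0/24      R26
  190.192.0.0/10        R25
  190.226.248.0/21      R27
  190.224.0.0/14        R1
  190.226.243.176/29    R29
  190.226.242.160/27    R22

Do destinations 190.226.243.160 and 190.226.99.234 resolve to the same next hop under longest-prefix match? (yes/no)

yes

190.226.243.160: longest match 190.224.0.0/14 -> R1
190.226.99.234: longest match 190.224.0.0/14 -> R1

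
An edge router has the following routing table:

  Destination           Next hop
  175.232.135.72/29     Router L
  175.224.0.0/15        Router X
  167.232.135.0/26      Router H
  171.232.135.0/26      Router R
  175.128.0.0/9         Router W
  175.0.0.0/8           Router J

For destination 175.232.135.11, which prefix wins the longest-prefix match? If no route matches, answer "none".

175.128.0.0/9

Entries matching 175.232.135.11:
  175.0.0.0/8 (175.0.0.0 - 175.255.255.255)
  175.128.0.0/9 (175.128.0.0 - 175.255.255.255)
Most specific is 175.128.0.0/9.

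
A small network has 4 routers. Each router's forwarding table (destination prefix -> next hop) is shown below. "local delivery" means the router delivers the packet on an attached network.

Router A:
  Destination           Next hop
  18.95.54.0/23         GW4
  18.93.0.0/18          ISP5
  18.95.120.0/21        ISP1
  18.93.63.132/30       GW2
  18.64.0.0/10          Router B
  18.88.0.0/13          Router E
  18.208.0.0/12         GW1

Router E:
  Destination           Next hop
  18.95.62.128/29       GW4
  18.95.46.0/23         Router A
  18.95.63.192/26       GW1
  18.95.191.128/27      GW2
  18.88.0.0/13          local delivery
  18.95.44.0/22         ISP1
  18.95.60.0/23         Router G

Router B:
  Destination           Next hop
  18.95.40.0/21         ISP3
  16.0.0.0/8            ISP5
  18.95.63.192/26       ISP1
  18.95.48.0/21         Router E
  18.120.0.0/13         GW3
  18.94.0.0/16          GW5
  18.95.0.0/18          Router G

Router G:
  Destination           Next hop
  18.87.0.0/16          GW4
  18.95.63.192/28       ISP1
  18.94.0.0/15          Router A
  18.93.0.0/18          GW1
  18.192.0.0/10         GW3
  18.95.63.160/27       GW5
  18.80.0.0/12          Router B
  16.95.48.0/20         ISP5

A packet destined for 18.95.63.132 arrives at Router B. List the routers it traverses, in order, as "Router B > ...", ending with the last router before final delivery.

At Router B: longest match for 18.95.63.132 is 18.95.0.0/18 -> Router G
At Router G: longest match for 18.95.63.132 is 18.94.0.0/15 -> Router A
At Router A: longest match for 18.95.63.132 is 18.88.0.0/13 -> Router E
At Router E: longest match for 18.95.63.132 is 18.88.0.0/13 -> local delivery

Router B > Router G > Router A > Router E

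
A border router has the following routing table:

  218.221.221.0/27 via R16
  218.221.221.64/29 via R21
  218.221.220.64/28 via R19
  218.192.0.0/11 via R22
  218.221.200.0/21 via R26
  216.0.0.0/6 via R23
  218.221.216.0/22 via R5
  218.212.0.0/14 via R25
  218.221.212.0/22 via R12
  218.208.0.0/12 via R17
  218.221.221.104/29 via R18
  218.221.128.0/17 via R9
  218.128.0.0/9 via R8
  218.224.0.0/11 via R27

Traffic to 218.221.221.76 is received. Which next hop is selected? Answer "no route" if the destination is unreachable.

R9

Routes whose prefix contains 218.221.221.76:
  216.0.0.0/6 (216.0.0.0 - 219.255.255.255) -> R23
  218.128.0.0/9 (218.128.0.0 - 218.255.255.255) -> R8
  218.192.0.0/11 (218.192.0.0 - 218.223.255.255) -> R22
  218.208.0.0/12 (218.208.0.0 - 218.223.255.255) -> R17
  218.221.128.0/17 (218.221.128.0 - 218.221.255.255) -> R9
More-specific entries that do NOT match:
  218.221.221.64/29 (218.221.221.64 - 218.221.221.71) does not contain 218.221.221.76
  218.221.221.104/29 (218.221.221.104 - 218.221.221.111) does not contain 218.221.221.76
  218.221.220.64/28 (218.221.220.64 - 218.221.220.79) does not contain 218.221.221.76
  218.221.221.0/27 (218.221.221.0 - 218.221.221.31) does not contain 218.221.221.76
  218.221.216.0/22 (218.221.216.0 - 218.221.219.255) does not contain 218.221.221.76
  218.221.212.0/22 (218.221.212.0 - 218.221.215.255) does not contain 218.221.221.76
  218.221.200.0/21 (218.221.200.0 - 218.221.207.255) does not contain 218.221.221.76
Longest matching prefix is /17 -> next hop R9.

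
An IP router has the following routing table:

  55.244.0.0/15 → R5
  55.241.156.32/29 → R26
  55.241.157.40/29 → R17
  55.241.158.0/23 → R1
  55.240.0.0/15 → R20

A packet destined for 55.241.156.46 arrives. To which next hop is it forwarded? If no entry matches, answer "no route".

Routes whose prefix contains 55.241.156.46:
  55.240.0.0/15 (55.240.0.0 - 55.241.255.255) -> R20
More-specific entries that do NOT match:
  55.241.156.32/29 (55.241.156.32 - 55.241.156.39) does not contain 55.241.156.46
  55.241.157.40/29 (55.241.157.40 - 55.241.157.47) does not contain 55.241.156.46
  55.241.158.0/23 (55.241.158.0 - 55.241.159.255) does not contain 55.241.156.46
Longest matching prefix is /15 -> next hop R20.

R20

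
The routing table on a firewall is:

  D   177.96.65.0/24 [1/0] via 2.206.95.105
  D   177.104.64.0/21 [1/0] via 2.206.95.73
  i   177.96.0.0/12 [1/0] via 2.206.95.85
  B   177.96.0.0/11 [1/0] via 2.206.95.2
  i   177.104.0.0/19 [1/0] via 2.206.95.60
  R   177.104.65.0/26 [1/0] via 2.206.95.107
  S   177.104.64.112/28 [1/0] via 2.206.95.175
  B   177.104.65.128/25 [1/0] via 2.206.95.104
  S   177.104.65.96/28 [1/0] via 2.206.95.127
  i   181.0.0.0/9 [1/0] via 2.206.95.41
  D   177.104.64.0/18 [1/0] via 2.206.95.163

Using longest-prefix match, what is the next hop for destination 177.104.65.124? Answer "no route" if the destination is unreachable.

Routes whose prefix contains 177.104.65.124:
  177.96.0.0/11 (177.96.0.0 - 177.127.255.255) -> 2.206.95.2
  177.96.0.0/12 (177.96.0.0 - 177.111.255.255) -> 2.206.95.85
  177.104.64.0/18 (177.104.64.0 - 177.104.127.255) -> 2.206.95.163
  177.104.64.0/21 (177.104.64.0 - 177.104.71.255) -> 2.206.95.73
More-specific entries that do NOT match:
  177.104.64.112/28 (177.104.64.112 - 177.104.64.127) does not contain 177.104.65.124
  177.104.65.96/28 (177.104.65.96 - 177.104.65.111) does not contain 177.104.65.124
  177.104.65.0/26 (177.104.65.0 - 177.104.65.63) does not contain 177.104.65.124
  177.104.65.128/25 (177.104.65.128 - 177.104.65.255) does not contain 177.104.65.124
  177.96.65.0/24 (177.96.65.0 - 177.96.65.255) does not contain 177.104.65.124
Longest matching prefix is /21 -> next hop 2.206.95.73.

2.206.95.73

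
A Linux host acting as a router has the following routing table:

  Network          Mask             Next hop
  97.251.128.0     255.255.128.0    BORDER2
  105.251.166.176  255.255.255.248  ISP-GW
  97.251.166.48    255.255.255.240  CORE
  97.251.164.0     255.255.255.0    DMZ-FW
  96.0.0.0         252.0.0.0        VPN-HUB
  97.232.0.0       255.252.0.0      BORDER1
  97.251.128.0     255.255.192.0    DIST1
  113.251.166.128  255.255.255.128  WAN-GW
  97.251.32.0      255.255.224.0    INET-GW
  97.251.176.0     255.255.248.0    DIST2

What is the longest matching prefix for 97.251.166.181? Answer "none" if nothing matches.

97.251.128.0/18

Entries matching 97.251.166.181:
  96.0.0.0/6 (96.0.0.0 - 99.255.255.255)
  97.251.128.0/17 (97.251.128.0 - 97.251.255.255)
  97.251.128.0/18 (97.251.128.0 - 97.251.191.255)
Most specific is 97.251.128.0/18.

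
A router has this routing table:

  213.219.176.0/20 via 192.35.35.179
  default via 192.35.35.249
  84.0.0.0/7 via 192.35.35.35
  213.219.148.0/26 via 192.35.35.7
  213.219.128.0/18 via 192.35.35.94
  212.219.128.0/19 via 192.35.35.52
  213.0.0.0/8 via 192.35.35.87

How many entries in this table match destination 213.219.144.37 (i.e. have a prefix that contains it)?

3

Prefixes containing 213.219.144.37:
  0.0.0.0/0 (default, matches everything)
  213.0.0.0/8 (213.0.0.0 - 213.255.255.255)
  213.219.128.0/18 (213.219.128.0 - 213.219.191.255)
Total matching entries: 3.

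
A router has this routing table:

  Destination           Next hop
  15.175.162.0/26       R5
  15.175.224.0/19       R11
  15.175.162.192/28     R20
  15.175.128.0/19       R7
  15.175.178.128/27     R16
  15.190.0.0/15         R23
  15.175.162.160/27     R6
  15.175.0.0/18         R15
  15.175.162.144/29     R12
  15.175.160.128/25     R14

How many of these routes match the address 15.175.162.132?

No listed prefix contains 15.175.162.132.
Total matching entries: 0.

0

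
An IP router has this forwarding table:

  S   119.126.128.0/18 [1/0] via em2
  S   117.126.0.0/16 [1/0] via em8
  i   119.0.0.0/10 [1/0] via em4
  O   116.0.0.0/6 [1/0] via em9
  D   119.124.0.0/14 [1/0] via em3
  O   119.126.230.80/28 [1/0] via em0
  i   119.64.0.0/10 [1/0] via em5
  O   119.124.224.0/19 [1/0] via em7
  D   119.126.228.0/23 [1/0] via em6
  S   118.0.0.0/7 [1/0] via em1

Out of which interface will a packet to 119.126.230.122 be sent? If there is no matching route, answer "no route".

em3

Routes whose prefix contains 119.126.230.122:
  116.0.0.0/6 (116.0.0.0 - 119.255.255.255) -> em9
  118.0.0.0/7 (118.0.0.0 - 119.255.255.255) -> em1
  119.64.0.0/10 (119.64.0.0 - 119.127.255.255) -> em5
  119.124.0.0/14 (119.124.0.0 - 119.127.255.255) -> em3
More-specific entries that do NOT match:
  119.126.230.80/28 (119.126.230.80 - 119.126.230.95) does not contain 119.126.230.122
  119.126.228.0/23 (119.126.228.0 - 119.126.229.255) does not contain 119.126.230.122
  119.124.224.0/19 (119.124.224.0 - 119.124.255.255) does not contain 119.126.230.122
  119.126.128.0/18 (119.126.128.0 - 119.126.191.255) does not contain 119.126.230.122
  117.126.0.0/16 (117.126.0.0 - 117.126.255.255) does not contain 119.126.230.122
Longest matching prefix is /14 -> interface em3.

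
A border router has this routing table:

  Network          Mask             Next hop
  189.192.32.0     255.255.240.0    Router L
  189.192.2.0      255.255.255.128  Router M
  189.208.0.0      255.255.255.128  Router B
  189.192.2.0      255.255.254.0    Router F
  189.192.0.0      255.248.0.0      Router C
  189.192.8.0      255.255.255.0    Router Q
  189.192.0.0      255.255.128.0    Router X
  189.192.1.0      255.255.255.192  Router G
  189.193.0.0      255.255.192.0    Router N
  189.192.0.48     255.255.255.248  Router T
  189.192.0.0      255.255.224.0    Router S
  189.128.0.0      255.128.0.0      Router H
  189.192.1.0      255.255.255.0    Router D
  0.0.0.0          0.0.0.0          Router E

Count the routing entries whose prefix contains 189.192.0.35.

Prefixes containing 189.192.0.35:
  0.0.0.0/0 (default, matches everything)
  189.128.0.0/9 (189.128.0.0 - 189.255.255.255)
  189.192.0.0/13 (189.192.0.0 - 189.199.255.255)
  189.192.0.0/17 (189.192.0.0 - 189.192.127.255)
  189.192.0.0/19 (189.192.0.0 - 189.192.31.255)
Total matching entries: 5.

5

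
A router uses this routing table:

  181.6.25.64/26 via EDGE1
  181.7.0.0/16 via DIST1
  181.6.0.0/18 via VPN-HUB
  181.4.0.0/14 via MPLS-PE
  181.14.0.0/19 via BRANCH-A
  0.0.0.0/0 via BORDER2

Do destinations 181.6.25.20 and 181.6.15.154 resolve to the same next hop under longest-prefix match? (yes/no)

yes

181.6.25.20: longest match 181.6.0.0/18 -> VPN-HUB
181.6.15.154: longest match 181.6.0.0/18 -> VPN-HUB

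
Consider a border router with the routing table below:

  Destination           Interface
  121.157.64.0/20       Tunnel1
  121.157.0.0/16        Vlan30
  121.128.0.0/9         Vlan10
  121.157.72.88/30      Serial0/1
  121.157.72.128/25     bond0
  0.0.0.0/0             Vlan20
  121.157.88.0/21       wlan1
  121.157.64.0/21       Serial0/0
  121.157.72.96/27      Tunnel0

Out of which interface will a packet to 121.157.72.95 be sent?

Routes whose prefix contains 121.157.72.95:
  0.0.0.0/0 (default, matches everything) -> Vlan20
  121.128.0.0/9 (121.128.0.0 - 121.255.255.255) -> Vlan10
  121.157.0.0/16 (121.157.0.0 - 121.157.255.255) -> Vlan30
  121.157.64.0/20 (121.157.64.0 - 121.157.79.255) -> Tunnel1
More-specific entries that do NOT match:
  121.157.72.88/30 (121.157.72.88 - 121.157.72.91) does not contain 121.157.72.95
  121.157.72.96/27 (121.157.72.96 - 121.157.72.127) does not contain 121.157.72.95
  121.157.72.128/25 (121.157.72.128 - 121.157.72.255) does not contain 121.157.72.95
  121.157.88.0/21 (121.157.88.0 - 121.157.95.255) does not contain 121.157.72.95
  121.157.64.0/21 (121.157.64.0 - 121.157.71.255) does not contain 121.157.72.95
Longest matching prefix is /20 -> interface Tunnel1.

Tunnel1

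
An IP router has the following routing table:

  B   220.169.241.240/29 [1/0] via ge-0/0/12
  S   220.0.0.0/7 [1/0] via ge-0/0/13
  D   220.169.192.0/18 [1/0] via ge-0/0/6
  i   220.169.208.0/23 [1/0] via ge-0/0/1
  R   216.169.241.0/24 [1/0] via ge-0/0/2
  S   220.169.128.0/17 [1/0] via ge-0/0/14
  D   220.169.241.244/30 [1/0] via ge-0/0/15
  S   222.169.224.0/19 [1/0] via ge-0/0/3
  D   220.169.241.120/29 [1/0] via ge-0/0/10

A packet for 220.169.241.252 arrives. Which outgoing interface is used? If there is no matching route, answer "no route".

Routes whose prefix contains 220.169.241.252:
  220.0.0.0/7 (220.0.0.0 - 221.255.255.255) -> ge-0/0/13
  220.169.128.0/17 (220.169.128.0 - 220.169.255.255) -> ge-0/0/14
  220.169.192.0/18 (220.169.192.0 - 220.169.255.255) -> ge-0/0/6
More-specific entries that do NOT match:
  220.169.241.244/30 (220.169.241.244 - 220.169.241.247) does not contain 220.169.241.252
  220.169.241.240/29 (220.169.241.240 - 220.169.241.247) does not contain 220.169.241.252
  220.169.241.120/29 (220.169.241.120 - 220.169.241.127) does not contain 220.169.241.252
  216.169.241.0/24 (216.169.241.0 - 216.169.241.255) does not contain 220.169.241.252
  220.169.208.0/23 (220.169.208.0 - 220.169.209.255) does not contain 220.169.241.252
  222.169.224.0/19 (222.169.224.0 - 222.169.255.255) does not contain 220.169.241.252
Longest matching prefix is /18 -> interface ge-0/0/6.

ge-0/0/6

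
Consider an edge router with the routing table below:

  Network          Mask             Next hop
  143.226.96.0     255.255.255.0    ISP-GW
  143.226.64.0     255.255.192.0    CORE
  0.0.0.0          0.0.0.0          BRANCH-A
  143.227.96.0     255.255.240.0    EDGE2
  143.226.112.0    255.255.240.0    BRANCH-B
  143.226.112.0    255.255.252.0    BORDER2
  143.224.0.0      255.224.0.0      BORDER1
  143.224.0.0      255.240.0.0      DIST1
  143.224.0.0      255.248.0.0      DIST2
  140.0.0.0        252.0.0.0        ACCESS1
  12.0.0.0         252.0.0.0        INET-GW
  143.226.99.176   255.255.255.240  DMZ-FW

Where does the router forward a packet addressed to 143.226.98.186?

CORE

Routes whose prefix contains 143.226.98.186:
  0.0.0.0/0 (default, matches everything) -> BRANCH-A
  140.0.0.0/6 (140.0.0.0 - 143.255.255.255) -> ACCESS1
  143.224.0.0/11 (143.224.0.0 - 143.255.255.255) -> BORDER1
  143.224.0.0/12 (143.224.0.0 - 143.239.255.255) -> DIST1
  143.224.0.0/13 (143.224.0.0 - 143.231.255.255) -> DIST2
  143.226.64.0/18 (143.226.64.0 - 143.226.127.255) -> CORE
More-specific entries that do NOT match:
  143.226.99.176/28 (143.226.99.176 - 143.226.99.191) does not contain 143.226.98.186
  143.226.96.0/24 (143.226.96.0 - 143.226.96.255) does not contain 143.226.98.186
  143.226.112.0/22 (143.226.112.0 - 143.226.115.255) does not contain 143.226.98.186
  143.227.96.0/20 (143.227.96.0 - 143.227.111.255) does not contain 143.226.98.186
  143.226.112.0/20 (143.226.112.0 - 143.226.127.255) does not contain 143.226.98.186
Longest matching prefix is /18 -> next hop CORE.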